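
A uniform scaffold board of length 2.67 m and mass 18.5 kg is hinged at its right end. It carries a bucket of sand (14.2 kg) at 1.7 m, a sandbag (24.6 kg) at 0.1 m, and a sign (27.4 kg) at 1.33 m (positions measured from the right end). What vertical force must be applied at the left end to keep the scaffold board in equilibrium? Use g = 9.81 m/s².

F ≈ 322 N

About the right end:
Beam weight: 18.5 × 9.81 = 181.5 N down at 1.335 m → arm 1.335 m, τ = 181.5 × 1.335 = 242.3 N·m counterclockwise.
Bucket of sand: 14.2 × 9.81 = 139.3 N down at 1.7 m → arm 1.7 m, τ = 139.3 × 1.7 = 236.8 N·m counterclockwise.
Sandbag: 24.6 × 9.81 = 241.3 N down at 0.1 m → arm 0.1 m, τ = 241.3 × 0.1 = 24.13 N·m counterclockwise.
Sign: 27.4 × 9.81 = 268.8 N down at 1.33 m → arm 1.33 m, τ = 268.8 × 1.33 = 357.5 N·m counterclockwise.
Net moment of the loads = 860.7 N·m counterclockwise.
The upward force F acts at the left end, arm 2.67 m, giving F × 2.67 clockwise.
Στ = 0 ⇒ F × 2.67 = 860.7 ⇒ F = 860.7 / 2.67 = 322 N.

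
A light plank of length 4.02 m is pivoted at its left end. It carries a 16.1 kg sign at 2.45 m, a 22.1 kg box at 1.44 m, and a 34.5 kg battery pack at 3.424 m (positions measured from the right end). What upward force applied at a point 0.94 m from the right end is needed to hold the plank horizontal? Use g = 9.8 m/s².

F ≈ 327 N

Take moments about the left end.
Sign: 16.1 × 9.8 = 157.8 N down at 2.45 m → arm 1.57 m, τ = 157.8 × 1.57 = 247.7 N·m clockwise.
Box: 22.1 × 9.8 = 216.6 N down at 1.44 m → arm 2.58 m, τ = 216.6 × 2.58 = 558.8 N·m clockwise.
Battery pack: 34.5 × 9.8 = 338.1 N down at 3.424 m → arm 0.596 m, τ = 338.1 × 0.596 = 201.5 N·m clockwise.
Net moment of the loads = 1008 N·m clockwise.
The upward force F acts at a point 0.94 m from the right end, arm 3.08 m, giving F × 3.08 counterclockwise.
For rotational equilibrium, F × 3.08 = 1008, so F = 1008 / 3.08 = 327 N.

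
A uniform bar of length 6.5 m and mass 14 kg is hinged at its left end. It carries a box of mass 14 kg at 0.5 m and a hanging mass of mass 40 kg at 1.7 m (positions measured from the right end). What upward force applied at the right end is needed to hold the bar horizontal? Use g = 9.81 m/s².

Take moments about the left end.
Beam weight: 14 × 9.81 = 137.3 N down at 3.25 m → arm 3.25 m, τ = 137.3 × 3.25 = 446.2 N·m clockwise.
Box: 14 × 9.81 = 137.3 N down at 0.5 m → arm 6 m, τ = 137.3 × 6 = 823.8 N·m clockwise.
Hanging mass: 40 × 9.81 = 392.4 N down at 1.7 m → arm 4.8 m, τ = 392.4 × 4.8 = 1884 N·m clockwise.
Net moment of the loads = 3154 N·m clockwise.
The upward force F acts at the right end, arm 6.5 m, giving F × 6.5 counterclockwise.
Στ = 0 ⇒ F × 6.5 = 3154 ⇒ F = 3154 / 6.5 = 485 N.

F ≈ 485 N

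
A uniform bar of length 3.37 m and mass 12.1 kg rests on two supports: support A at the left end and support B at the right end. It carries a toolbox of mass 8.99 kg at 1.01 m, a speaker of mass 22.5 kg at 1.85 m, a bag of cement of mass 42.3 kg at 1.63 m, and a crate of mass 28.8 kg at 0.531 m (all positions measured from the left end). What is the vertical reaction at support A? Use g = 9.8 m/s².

Take moments about support B.
Beam weight: 12.1 × 9.8 = 118.6 N down at 1.685 m → arm 1.685 m, τ = 118.6 × 1.685 = 199.8 N·m counterclockwise.
Toolbox: 8.99 × 9.8 = 88.1 N down at 1.01 m → arm 2.36 m, τ = 88.1 × 2.36 = 207.9 N·m counterclockwise.
Speaker: 22.5 × 9.8 = 220.5 N down at 1.85 m → arm 1.52 m, τ = 220.5 × 1.52 = 335.2 N·m counterclockwise.
Bag of cement: 42.3 × 9.8 = 414.5 N down at 1.63 m → arm 1.74 m, τ = 414.5 × 1.74 = 721.2 N·m counterclockwise.
Crate: 28.8 × 9.8 = 282.2 N down at 0.531 m → arm 2.839 m, τ = 282.2 × 2.839 = 801.2 N·m counterclockwise.
Net load moment about support B = 2265 N·m counterclockwise.
Reaction R at support A is upward at 0 m, arm 3.37 m → moment R × 3.37 clockwise.
Balancing moments: R × 3.37 = 2265, giving R = 672 N.

R_A ≈ 672 N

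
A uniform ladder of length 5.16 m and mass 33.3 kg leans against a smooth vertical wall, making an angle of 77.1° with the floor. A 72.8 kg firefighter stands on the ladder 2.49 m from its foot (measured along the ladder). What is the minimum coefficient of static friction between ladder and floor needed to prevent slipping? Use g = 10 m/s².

μ_min ≈ 0.112

Taking torques about the foot of the ladder:
Ladder weight 33.3×10 = 333 N acts at 2.58 m along the ladder; its horizontal arm is 2.58·cos77.1° = 0.576 m → τ = 191.8 N·m clockwise.
Firefighter: 72.8×10 = 728 N at 2.49 m → arm 0.5559 m → τ = 404.7 N·m clockwise.
Wall normal N acts horizontally at the top; its moment arm is the height L sinθ = 5.16·sin77.1° = 5.03 m, counterclockwise.
Setting net torque to zero: N × 5.03 = 596.5 → N = 118.6 N.
ΣFx = 0 ⇒ f = N_wall = 118.6 N. ΣFy = 0 ⇒ N_floor = 1061 N.
μ_min = f / N_floor = 118.6 / 1061 = 0.112.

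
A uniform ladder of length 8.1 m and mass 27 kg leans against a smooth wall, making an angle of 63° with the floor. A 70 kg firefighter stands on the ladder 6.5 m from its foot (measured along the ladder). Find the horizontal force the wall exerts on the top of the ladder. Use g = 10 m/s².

Choose the foot of the ladder as the axis so the floor normal and friction both act there and drop out.
Ladder weight 27×10 = 270 N acts at 4.05 m along the ladder; its horizontal arm is 4.05·cos63° = 1.839 m → τ = 496.5 N·m clockwise.
Firefighter: 70×10 = 700 N at 6.5 m → arm 2.951 m → τ = 2066 N·m clockwise.
Wall normal N acts horizontally at the top; its moment arm is the height L sinθ = 8.1·sin63° = 7.217 m, counterclockwise.
Στ = 0 ⇒ N × 7.217 = 2562 ⇒ N = 355 N.

N_wall ≈ 355 N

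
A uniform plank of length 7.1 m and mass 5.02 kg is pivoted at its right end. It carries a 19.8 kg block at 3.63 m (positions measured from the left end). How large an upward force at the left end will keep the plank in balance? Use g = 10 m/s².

F ≈ 122 N

Taking torques about the right end:
Beam weight: 5.02 × 10 = 50.2 N down at 3.55 m → arm 3.55 m, τ = 50.2 × 3.55 = 178.2 N·m counterclockwise.
Block: 19.8 × 10 = 198 N down at 3.63 m → arm 3.47 m, τ = 198 × 3.47 = 687.1 N·m counterclockwise.
Net moment of the loads = 865.3 N·m counterclockwise.
The upward force F acts at the left end, arm 7.1 m, giving F × 7.1 clockwise.
Στ = 0 ⇒ F × 7.1 = 865.3 ⇒ F = 865.3 / 7.1 = 122 N.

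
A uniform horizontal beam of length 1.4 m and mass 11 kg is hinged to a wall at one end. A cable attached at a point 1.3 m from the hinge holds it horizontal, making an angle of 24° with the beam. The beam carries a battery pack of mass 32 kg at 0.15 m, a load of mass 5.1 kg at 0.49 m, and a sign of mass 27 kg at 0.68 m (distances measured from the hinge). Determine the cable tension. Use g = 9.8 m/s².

Take moments about the hinge.
Beam weight: 11 × 9.8 = 107.8 N down at 0.7 m → arm 0.7 m, τ = 107.8 × 0.7 = 75.46 N·m clockwise.
Battery pack: 32 × 9.8 = 313.6 N down at 0.15 m → arm 0.15 m, τ = 313.6 × 0.15 = 47.04 N·m clockwise.
Load: 5.1 × 9.8 = 49.98 N down at 0.49 m → arm 0.49 m, τ = 49.98 × 0.49 = 24.49 N·m clockwise.
Sign: 27 × 9.8 = 264.6 N down at 0.68 m → arm 0.68 m, τ = 264.6 × 0.68 = 179.9 N·m clockwise.
Total clockwise load moment = 326.9 N·m.
The cable tension T acts at 1.3 m; only its component perpendicular to the beam, T sinθ, produces torque. sin 24° = 0.4067.
Balancing moments: T × 1.3 × 0.4067 = 326.9, giving T = 326.9 / 0.5287 = 618 N.

T ≈ 618 N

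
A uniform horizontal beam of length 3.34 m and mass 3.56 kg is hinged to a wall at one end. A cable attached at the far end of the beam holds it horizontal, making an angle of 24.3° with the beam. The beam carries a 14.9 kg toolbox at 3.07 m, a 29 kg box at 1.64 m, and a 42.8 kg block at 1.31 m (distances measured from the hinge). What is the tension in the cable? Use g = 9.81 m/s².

Sum moments about the hinge (the unknown hinge reaction has zero arm there).
Beam weight: 3.56 × 9.81 = 34.92 N down at 1.67 m → arm 1.67 m, τ = 34.92 × 1.67 = 58.32 N·m clockwise.
Toolbox: 14.9 × 9.81 = 146.2 N down at 3.07 m → arm 3.07 m, τ = 146.2 × 3.07 = 448.8 N·m clockwise.
Box: 29 × 9.81 = 284.5 N down at 1.64 m → arm 1.64 m, τ = 284.5 × 1.64 = 466.6 N·m clockwise.
Block: 42.8 × 9.81 = 419.9 N down at 1.31 m → arm 1.31 m, τ = 419.9 × 1.31 = 550.1 N·m clockwise.
Total clockwise load moment = 1524 N·m.
The cable tension T acts at 3.34 m; only its component perpendicular to the beam, T sinθ, produces torque. sin 24.3° = 0.4115.
Στ = 0 ⇒ T × 3.34 × 0.4115 = 1524 ⇒ T = 1524 / 1.374 = 1110 N.

T ≈ 1110 N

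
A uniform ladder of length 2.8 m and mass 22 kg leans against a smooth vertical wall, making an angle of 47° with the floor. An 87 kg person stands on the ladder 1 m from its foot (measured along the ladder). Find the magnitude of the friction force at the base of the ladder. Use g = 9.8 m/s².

f ≈ 384 N

About the foot of the ladder:
Ladder weight 22×9.8 = 215.6 N acts at 1.4 m along the ladder; its horizontal arm is 1.4·cos47° = 0.9548 m → τ = 205.9 N·m clockwise.
Person: 87×9.8 = 852.6 N at 1 m → arm 0.682 m → τ = 581.5 N·m clockwise.
Wall normal N acts horizontally at the top; its moment arm is the height L sinθ = 2.8·sin47° = 2.048 m, counterclockwise.
Balancing moments: N × 2.048 = 787.4, giving N = 384 N.
ΣFx = 0: friction at the foot balances the wall's push, so f = N_wall = 384 N.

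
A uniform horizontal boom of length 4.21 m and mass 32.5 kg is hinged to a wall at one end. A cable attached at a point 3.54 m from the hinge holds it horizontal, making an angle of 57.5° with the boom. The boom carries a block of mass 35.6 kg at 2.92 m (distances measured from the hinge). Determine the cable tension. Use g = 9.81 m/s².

T ≈ 566 N

Choose the hinge as the axis so the unknown hinge reaction has zero arm there.
Beam weight: 32.5 × 9.81 = 318.8 N down at 2.105 m → arm 2.105 m, τ = 318.8 × 2.105 = 671.1 N·m clockwise.
Block: 35.6 × 9.81 = 349.2 N down at 2.92 m → arm 2.92 m, τ = 349.2 × 2.92 = 1020 N·m clockwise.
Total clockwise load moment = 1691 N·m.
The cable tension T acts at 3.54 m; only its component perpendicular to the boom, T sinθ, produces torque. sin 57.5° = 0.8434.
Στ = 0 ⇒ T × 3.54 × 0.8434 = 1691 ⇒ T = 1691 / 2.986 = 566 N.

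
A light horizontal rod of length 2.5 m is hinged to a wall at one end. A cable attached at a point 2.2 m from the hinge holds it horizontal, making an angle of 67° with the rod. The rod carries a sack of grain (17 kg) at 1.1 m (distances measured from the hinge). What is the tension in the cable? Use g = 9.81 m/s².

T ≈ 90.6 N

Take moments about the hinge.
Sack of grain: 17 × 9.81 = 166.8 N down at 1.1 m → arm 1.1 m, τ = 166.8 × 1.1 = 183.5 N·m clockwise.
Total clockwise load moment = 183.5 N·m.
The cable tension T acts at 2.2 m; only its component perpendicular to the rod, T sinθ, produces torque. sin 67° = 0.9205.
For rotational equilibrium, T × 2.2 × 0.9205 = 183.5, so T = 183.5 / 2.025 = 90.6 N.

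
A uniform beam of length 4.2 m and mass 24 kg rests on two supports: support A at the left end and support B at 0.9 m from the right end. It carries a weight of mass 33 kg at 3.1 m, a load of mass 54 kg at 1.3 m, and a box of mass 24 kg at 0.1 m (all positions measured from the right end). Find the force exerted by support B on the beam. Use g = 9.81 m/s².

Taking torques about support A:
Beam weight: 24 × 9.81 = 235.4 N down at 2.1 m → arm 2.1 m, τ = 235.4 × 2.1 = 494.3 N·m clockwise.
Weight: 33 × 9.81 = 323.7 N down at 3.1 m → arm 1.1 m, τ = 323.7 × 1.1 = 356.1 N·m clockwise.
Load: 54 × 9.81 = 529.7 N down at 1.3 m → arm 2.9 m, τ = 529.7 × 2.9 = 1536 N·m clockwise.
Box: 24 × 9.81 = 235.4 N down at 0.1 m → arm 4.1 m, τ = 235.4 × 4.1 = 965.1 N·m clockwise.
Net load moment about support A = 3352 N·m clockwise.
Reaction R at support B is upward at 0.9 m, arm 3.3 m → moment R × 3.3 counterclockwise.
Balancing moments: R × 3.3 = 3352, giving R = 1020 N.

R_B ≈ 1020 N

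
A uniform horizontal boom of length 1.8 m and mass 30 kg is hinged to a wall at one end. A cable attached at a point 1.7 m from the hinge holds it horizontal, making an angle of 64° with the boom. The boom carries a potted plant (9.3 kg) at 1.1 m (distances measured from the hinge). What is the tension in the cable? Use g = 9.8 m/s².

T ≈ 239 N

Sum moments about the hinge (the unknown hinge reaction has zero arm there).
Beam weight: 30 × 9.8 = 294 N down at 0.9 m → arm 0.9 m, τ = 294 × 0.9 = 264.6 N·m clockwise.
Potted plant: 9.3 × 9.8 = 91.14 N down at 1.1 m → arm 1.1 m, τ = 91.14 × 1.1 = 100.3 N·m clockwise.
Total clockwise load moment = 364.9 N·m.
The cable tension T acts at 1.7 m; only its component perpendicular to the boom, T sinθ, produces torque. sin 64° = 0.8988.
Balancing moments: T × 1.7 × 0.8988 = 364.9, giving T = 364.9 / 1.528 = 239 N.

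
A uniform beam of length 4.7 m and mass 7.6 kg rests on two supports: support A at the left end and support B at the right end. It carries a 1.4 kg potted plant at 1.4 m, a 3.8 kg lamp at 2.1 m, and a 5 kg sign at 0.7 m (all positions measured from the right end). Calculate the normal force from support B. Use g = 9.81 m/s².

R_B ≈ 109 N

Taking torques about support A:
Beam weight: 7.6 × 9.81 = 74.56 N down at 2.35 m → arm 2.35 m, τ = 74.56 × 2.35 = 175.2 N·m clockwise.
Potted plant: 1.4 × 9.81 = 13.73 N down at 1.4 m → arm 3.3 m, τ = 13.73 × 3.3 = 45.31 N·m clockwise.
Lamp: 3.8 × 9.81 = 37.28 N down at 2.1 m → arm 2.6 m, τ = 37.28 × 2.6 = 96.93 N·m clockwise.
Sign: 5 × 9.81 = 49.05 N down at 0.7 m → arm 4 m, τ = 49.05 × 4 = 196.2 N·m clockwise.
Net load moment about support A = 513.6 N·m clockwise.
Reaction R at support B is upward at 0 m, arm 4.7 m → moment R × 4.7 counterclockwise.
Στ = 0 ⇒ R × 4.7 = 513.6 ⇒ R = 109 N.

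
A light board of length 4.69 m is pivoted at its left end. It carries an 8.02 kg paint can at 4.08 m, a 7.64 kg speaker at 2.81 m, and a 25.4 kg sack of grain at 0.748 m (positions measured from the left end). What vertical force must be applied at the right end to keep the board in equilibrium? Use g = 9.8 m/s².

F ≈ 153 N

Taking torques about the left end:
Paint can: 8.02 × 9.8 = 78.6 N down at 4.08 m → arm 4.08 m, τ = 78.6 × 4.08 = 320.7 N·m clockwise.
Speaker: 7.64 × 9.8 = 74.87 N down at 2.81 m → arm 2.81 m, τ = 74.87 × 2.81 = 210.4 N·m clockwise.
Sack of grain: 25.4 × 9.8 = 248.9 N down at 0.748 m → arm 0.748 m, τ = 248.9 × 0.748 = 186.2 N·m clockwise.
Net moment of the loads = 717.3 N·m clockwise.
The upward force F acts at the right end, arm 4.69 m, giving F × 4.69 counterclockwise.
Balancing moments: F × 4.69 = 717.3, giving F = 717.3 / 4.69 = 153 N.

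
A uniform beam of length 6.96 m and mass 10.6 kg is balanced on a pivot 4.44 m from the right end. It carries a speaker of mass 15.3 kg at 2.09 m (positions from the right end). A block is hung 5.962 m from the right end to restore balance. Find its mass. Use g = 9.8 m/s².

m ≈ 30.3 kg

Take moments about the pivot (at 4.44 m from the right end).
Beam weight: 10.6 × 9.8 = 103.9 N down at 3.48 m → arm 0.96 m, τ = 103.9 × 0.96 = 99.74 N·m clockwise.
Speaker: 15.3 × 9.8 = 149.9 N down at 2.09 m → arm 2.35 m, τ = 149.9 × 2.35 = 352.3 N·m clockwise.
Net moment of known loads = 452 N·m clockwise.
An unknown mass m at 5.962 m has arm 1.522 m; its moment is m·g·1.522 counterclockwise.
For rotational equilibrium, m × 9.8 × 1.522 = 452, so m = 452 / (9.8 × 1.522) = 30.3 kg.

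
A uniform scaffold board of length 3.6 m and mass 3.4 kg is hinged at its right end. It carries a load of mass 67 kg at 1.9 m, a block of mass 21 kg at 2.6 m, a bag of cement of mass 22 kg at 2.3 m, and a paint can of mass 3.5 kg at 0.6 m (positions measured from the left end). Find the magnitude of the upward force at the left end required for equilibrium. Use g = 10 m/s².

F ≈ 500 N

Sum moments about the right end (the unknown pivot reaction has zero arm there).
Beam weight: 3.4 × 10 = 34 N down at 1.8 m → arm 1.8 m, τ = 34 × 1.8 = 61.2 N·m counterclockwise.
Load: 67 × 10 = 670 N down at 1.9 m → arm 1.7 m, τ = 670 × 1.7 = 1139 N·m counterclockwise.
Block: 21 × 10 = 210 N down at 2.6 m → arm 1 m, τ = 210 × 1 = 210 N·m counterclockwise.
Bag of cement: 22 × 10 = 220 N down at 2.3 m → arm 1.3 m, τ = 220 × 1.3 = 286 N·m counterclockwise.
Paint can: 3.5 × 10 = 35 N down at 0.6 m → arm 3 m, τ = 35 × 3 = 105 N·m counterclockwise.
Net moment of the loads = 1801 N·m counterclockwise.
The upward force F acts at the left end, arm 3.6 m, giving F × 3.6 clockwise.
Στ = 0 ⇒ F × 3.6 = 1801 ⇒ F = 1801 / 3.6 = 500 N.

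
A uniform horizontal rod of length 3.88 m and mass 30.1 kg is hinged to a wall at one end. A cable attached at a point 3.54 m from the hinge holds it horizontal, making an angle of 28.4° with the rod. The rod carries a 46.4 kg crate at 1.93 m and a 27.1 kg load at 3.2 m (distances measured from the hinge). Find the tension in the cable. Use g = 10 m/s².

Take moments about the hinge.
Beam weight: 30.1 × 10 = 301 N down at 1.94 m → arm 1.94 m, τ = 301 × 1.94 = 583.9 N·m clockwise.
Crate: 46.4 × 10 = 464 N down at 1.93 m → arm 1.93 m, τ = 464 × 1.93 = 895.5 N·m clockwise.
Load: 27.1 × 10 = 271 N down at 3.2 m → arm 3.2 m, τ = 271 × 3.2 = 867.2 N·m clockwise.
Total clockwise load moment = 2347 N·m.
The cable tension T acts at 3.54 m; only its component perpendicular to the rod, T sinθ, produces torque. sin 28.4° = 0.4756.
Στ = 0 ⇒ T × 3.54 × 0.4756 = 2347 ⇒ T = 2347 / 1.684 = 1390 N.

T ≈ 1390 N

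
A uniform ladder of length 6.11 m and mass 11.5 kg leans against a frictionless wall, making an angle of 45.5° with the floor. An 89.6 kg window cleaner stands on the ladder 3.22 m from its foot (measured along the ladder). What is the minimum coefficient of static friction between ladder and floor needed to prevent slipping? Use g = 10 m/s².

μ_min ≈ 0.515

Take moments about the foot of the ladder.
Ladder weight 11.5×10 = 115 N acts at 3.055 m along the ladder; its horizontal arm is 3.055·cos45.5° = 2.141 m → τ = 246.2 N·m clockwise.
Window cleaner: 89.6×10 = 896 N at 3.22 m → arm 2.257 m → τ = 2022 N·m clockwise.
Wall normal N acts horizontally at the top; its moment arm is the height L sinθ = 6.11·sin45.5° = 4.358 m, counterclockwise.
Setting net torque to zero: N × 4.358 = 2268 → N = 520.4 N.
ΣFx = 0 ⇒ f = N_wall = 520.4 N. ΣFy = 0 ⇒ N_floor = 1011 N.
μ_min = f / N_floor = 520.4 / 1011 = 0.515.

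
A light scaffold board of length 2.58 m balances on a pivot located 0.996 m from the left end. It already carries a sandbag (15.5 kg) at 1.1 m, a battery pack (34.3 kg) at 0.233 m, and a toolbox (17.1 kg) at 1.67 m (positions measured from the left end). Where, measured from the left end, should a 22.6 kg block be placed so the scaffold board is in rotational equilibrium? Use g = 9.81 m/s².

Choose the pivot (at 0.996 m from the left end) as the axis so the support reaction has zero arm there.
Sandbag: 15.5 × 9.81 = 152.1 N down at 1.1 m → arm 0.104 m, τ = 152.1 × 0.104 = 15.82 N·m clockwise.
Battery pack: 34.3 × 9.81 = 336.5 N down at 0.233 m → arm 0.763 m, τ = 336.5 × 0.763 = 256.7 N·m counterclockwise.
Toolbox: 17.1 × 9.81 = 167.8 N down at 1.67 m → arm 0.674 m, τ = 167.8 × 0.674 = 113.1 N·m clockwise.
Net moment of existing loads = 127.8 N·m counterclockwise.
The block weighs 22.6 × 9.81 = 221.7 N and must supply an equal clockwise moment, so its lever arm about the pivot is 127.8 / 221.7 = 0.576 m.
That puts it at 0.996 + 0.576 = 1.57 m from the left end.

x ≈ 1.57 m from the left end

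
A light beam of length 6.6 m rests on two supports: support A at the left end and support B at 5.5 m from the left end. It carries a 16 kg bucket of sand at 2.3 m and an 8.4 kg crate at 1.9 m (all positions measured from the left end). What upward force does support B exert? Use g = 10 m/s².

Sum moments about support A (its reaction then has zero moment arm).
Bucket of sand: 16 × 10 = 160 N down at 2.3 m → arm 2.3 m, τ = 160 × 2.3 = 368 N·m clockwise.
Crate: 8.4 × 10 = 84 N down at 1.9 m → arm 1.9 m, τ = 84 × 1.9 = 159.6 N·m clockwise.
Net load moment about support A = 527.6 N·m clockwise.
Reaction R at support B is upward at 5.5 m, arm 5.5 m → moment R × 5.5 counterclockwise.
Στ = 0 ⇒ R × 5.5 = 527.6 ⇒ R = 95.9 N.

R_B ≈ 95.9 N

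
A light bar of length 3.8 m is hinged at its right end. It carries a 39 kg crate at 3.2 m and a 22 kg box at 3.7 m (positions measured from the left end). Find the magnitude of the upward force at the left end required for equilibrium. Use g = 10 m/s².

Sum moments about the right end (the unknown pivot reaction has zero arm there).
Crate: 39 × 10 = 390 N down at 3.2 m → arm 0.6 m, τ = 390 × 0.6 = 234 N·m counterclockwise.
Box: 22 × 10 = 220 N down at 3.7 m → arm 0.1 m, τ = 220 × 0.1 = 22 N·m counterclockwise.
Net moment of the loads = 256 N·m counterclockwise.
The upward force F acts at the left end, arm 3.8 m, giving F × 3.8 clockwise.
Setting net torque to zero: F × 3.8 = 256 → F = 256 / 3.8 = 67.4 N.

F ≈ 67.4 N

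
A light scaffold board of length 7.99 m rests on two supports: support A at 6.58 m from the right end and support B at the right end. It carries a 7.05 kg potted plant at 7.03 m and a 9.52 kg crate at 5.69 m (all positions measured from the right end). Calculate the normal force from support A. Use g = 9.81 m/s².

R_A ≈ 155 N

About support B:
Potted plant: 7.05 × 9.81 = 69.16 N down at 7.03 m → arm 7.03 m, τ = 69.16 × 7.03 = 486.2 N·m counterclockwise.
Crate: 9.52 × 9.81 = 93.39 N down at 5.69 m → arm 5.69 m, τ = 93.39 × 5.69 = 531.4 N·m counterclockwise.
Net load moment about support B = 1018 N·m counterclockwise.
Reaction R at support A is upward at 6.58 m, arm 6.58 m → moment R × 6.58 clockwise.
Στ = 0 ⇒ R × 6.58 = 1018 ⇒ R = 155 N.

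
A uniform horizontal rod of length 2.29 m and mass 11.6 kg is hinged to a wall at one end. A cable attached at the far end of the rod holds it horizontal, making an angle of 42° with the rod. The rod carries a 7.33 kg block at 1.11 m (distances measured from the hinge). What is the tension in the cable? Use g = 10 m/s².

T ≈ 140 N

Choose the hinge as the axis so the unknown hinge reaction has zero arm there.
Beam weight: 11.6 × 10 = 116 N down at 1.145 m → arm 1.145 m, τ = 116 × 1.145 = 132.8 N·m clockwise.
Block: 7.33 × 10 = 73.3 N down at 1.11 m → arm 1.11 m, τ = 73.3 × 1.11 = 81.36 N·m clockwise.
Total clockwise load moment = 214.2 N·m.
The cable tension T acts at 2.29 m; only its component perpendicular to the rod, T sinθ, produces torque. sin 42° = 0.6691.
Setting net torque to zero: T × 2.29 × 0.6691 = 214.2 → T = 214.2 / 1.532 = 140 N.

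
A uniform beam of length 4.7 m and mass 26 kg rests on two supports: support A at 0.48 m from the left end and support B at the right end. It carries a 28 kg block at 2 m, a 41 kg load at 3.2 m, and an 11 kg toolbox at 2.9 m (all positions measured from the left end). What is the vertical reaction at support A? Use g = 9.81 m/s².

R_A ≈ 507 N

Sum moments about support B (its reaction then has zero moment arm).
Beam weight: 26 × 9.81 = 255.1 N down at 2.35 m → arm 2.35 m, τ = 255.1 × 2.35 = 599.5 N·m counterclockwise.
Block: 28 × 9.81 = 274.7 N down at 2 m → arm 2.7 m, τ = 274.7 × 2.7 = 741.7 N·m counterclockwise.
Load: 41 × 9.81 = 402.2 N down at 3.2 m → arm 1.5 m, τ = 402.2 × 1.5 = 603.3 N·m counterclockwise.
Toolbox: 11 × 9.81 = 107.9 N down at 2.9 m → arm 1.8 m, τ = 107.9 × 1.8 = 194.2 N·m counterclockwise.
Net load moment about support B = 2139 N·m counterclockwise.
Reaction R at support A is upward at 0.48 m, arm 4.22 m → moment R × 4.22 clockwise.
Στ = 0 ⇒ R × 4.22 = 2139 ⇒ R = 507 N.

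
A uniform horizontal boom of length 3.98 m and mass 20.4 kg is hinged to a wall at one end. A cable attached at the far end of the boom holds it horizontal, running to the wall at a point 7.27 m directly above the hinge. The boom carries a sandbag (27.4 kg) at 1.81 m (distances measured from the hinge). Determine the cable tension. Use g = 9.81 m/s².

T ≈ 253 N

Take moments about the hinge.
Beam weight: 20.4 × 9.81 = 200.1 N down at 1.99 m → arm 1.99 m, τ = 200.1 × 1.99 = 398.2 N·m clockwise.
Sandbag: 27.4 × 9.81 = 268.8 N down at 1.81 m → arm 1.81 m, τ = 268.8 × 1.81 = 486.5 N·m clockwise.
Total clockwise load moment = 884.7 N·m.
The cable tension T acts at 3.98 m; only its component perpendicular to the boom, T sinθ, produces torque. sinθ = h/√(h²+d²) = 7.27/√(7.27²+3.98²) = 0.8772.
Στ = 0 ⇒ T × 3.98 × 0.8772 = 884.7 ⇒ T = 884.7 / 3.491 = 253 N.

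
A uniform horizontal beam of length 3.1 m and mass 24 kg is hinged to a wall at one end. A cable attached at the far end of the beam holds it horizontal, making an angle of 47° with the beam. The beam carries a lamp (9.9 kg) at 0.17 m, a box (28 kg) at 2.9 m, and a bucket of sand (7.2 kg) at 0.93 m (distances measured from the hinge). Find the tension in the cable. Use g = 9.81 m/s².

Take moments about the hinge.
Beam weight: 24 × 9.81 = 235.4 N down at 1.55 m → arm 1.55 m, τ = 235.4 × 1.55 = 364.9 N·m clockwise.
Lamp: 9.9 × 9.81 = 97.12 N down at 0.17 m → arm 0.17 m, τ = 97.12 × 0.17 = 16.51 N·m clockwise.
Box: 28 × 9.81 = 274.7 N down at 2.9 m → arm 2.9 m, τ = 274.7 × 2.9 = 796.6 N·m clockwise.
Bucket of sand: 7.2 × 9.81 = 70.63 N down at 0.93 m → arm 0.93 m, τ = 70.63 × 0.93 = 65.69 N·m clockwise.
Total clockwise load moment = 1244 N·m.
The cable tension T acts at 3.1 m; only its component perpendicular to the beam, T sinθ, produces torque. sin 47° = 0.7314.
Στ = 0 ⇒ T × 3.1 × 0.7314 = 1244 ⇒ T = 1244 / 2.267 = 549 N.

T ≈ 549 N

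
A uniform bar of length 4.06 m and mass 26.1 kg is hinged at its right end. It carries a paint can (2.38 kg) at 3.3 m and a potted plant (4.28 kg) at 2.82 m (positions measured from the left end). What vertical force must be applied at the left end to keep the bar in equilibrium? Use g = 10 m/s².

Take moments about the right end.
Beam weight: 26.1 × 10 = 261 N down at 2.03 m → arm 2.03 m, τ = 261 × 2.03 = 529.8 N·m counterclockwise.
Paint can: 2.38 × 10 = 23.8 N down at 3.3 m → arm 0.76 m, τ = 23.8 × 0.76 = 18.09 N·m counterclockwise.
Potted plant: 4.28 × 10 = 42.8 N down at 2.82 m → arm 1.24 m, τ = 42.8 × 1.24 = 53.07 N·m counterclockwise.
Net moment of the loads = 601 N·m counterclockwise.
The upward force F acts at the left end, arm 4.06 m, giving F × 4.06 clockwise.
Setting net torque to zero: F × 4.06 = 601 → F = 601 / 4.06 = 148 N.

F ≈ 148 N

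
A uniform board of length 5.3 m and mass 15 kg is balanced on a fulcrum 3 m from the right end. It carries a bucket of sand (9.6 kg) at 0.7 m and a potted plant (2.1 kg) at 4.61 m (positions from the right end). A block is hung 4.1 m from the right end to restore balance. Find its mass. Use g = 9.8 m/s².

Sum moments about the fulcrum (at 3 m from the right end) (the support reaction has zero arm there).
Beam weight: 15 × 9.8 = 147 N down at 2.65 m → arm 0.35 m, τ = 147 × 0.35 = 51.45 N·m clockwise.
Bucket of sand: 9.6 × 9.8 = 94.08 N down at 0.7 m → arm 2.3 m, τ = 94.08 × 2.3 = 216.4 N·m clockwise.
Potted plant: 2.1 × 9.8 = 20.58 N down at 4.61 m → arm 1.61 m, τ = 20.58 × 1.61 = 33.13 N·m counterclockwise.
Net moment of known loads = 234.7 N·m clockwise.
An unknown mass m at 4.1 m has arm 1.1 m; its moment is m·g·1.1 counterclockwise.
Balancing moments: m × 9.8 × 1.1 = 234.7, giving m = 234.7 / (9.8 × 1.1) = 21.8 kg.

m ≈ 21.8 kg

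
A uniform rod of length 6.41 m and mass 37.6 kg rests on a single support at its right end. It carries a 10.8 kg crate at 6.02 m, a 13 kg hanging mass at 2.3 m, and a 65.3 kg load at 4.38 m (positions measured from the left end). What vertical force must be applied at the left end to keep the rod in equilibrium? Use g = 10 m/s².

F ≈ 485 N

Take moments about the right end.
Beam weight: 37.6 × 10 = 376 N down at 3.205 m → arm 3.205 m, τ = 376 × 3.205 = 1205 N·m counterclockwise.
Crate: 10.8 × 10 = 108 N down at 6.02 m → arm 0.39 m, τ = 108 × 0.39 = 42.12 N·m counterclockwise.
Hanging mass: 13 × 10 = 130 N down at 2.3 m → arm 4.11 m, τ = 130 × 4.11 = 534.3 N·m counterclockwise.
Load: 65.3 × 10 = 653 N down at 4.38 m → arm 2.03 m, τ = 653 × 2.03 = 1326 N·m counterclockwise.
Net moment of the loads = 3107 N·m counterclockwise.
The upward force F acts at the left end, arm 6.41 m, giving F × 6.41 clockwise.
Στ = 0 ⇒ F × 6.41 = 3107 ⇒ F = 3107 / 6.41 = 485 N.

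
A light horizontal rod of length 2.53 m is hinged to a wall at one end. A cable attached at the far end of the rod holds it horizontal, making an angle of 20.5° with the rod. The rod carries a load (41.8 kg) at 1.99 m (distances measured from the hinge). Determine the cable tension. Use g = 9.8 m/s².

T ≈ 920 N

Take moments about the hinge.
Load: 41.8 × 9.8 = 409.6 N down at 1.99 m → arm 1.99 m, τ = 409.6 × 1.99 = 815.1 N·m clockwise.
Total clockwise load moment = 815.1 N·m.
The cable tension T acts at 2.53 m; only its component perpendicular to the rod, T sinθ, produces torque. sin 20.5° = 0.3502.
Setting net torque to zero: T × 2.53 × 0.3502 = 815.1 → T = 815.1 / 0.886 = 920 N.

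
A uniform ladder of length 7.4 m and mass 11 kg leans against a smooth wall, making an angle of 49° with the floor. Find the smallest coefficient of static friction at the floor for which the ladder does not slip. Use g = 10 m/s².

μ_min ≈ 0.435

Take moments about the foot of the ladder.
Ladder weight 11×10 = 110 N acts at 3.7 m along the ladder; its horizontal arm is 3.7·cos49° = 2.427 m → τ = 267 N·m clockwise.
Wall normal N acts horizontally at the top; its moment arm is the height L sinθ = 7.4·sin49° = 5.585 m, counterclockwise.
Balancing moments: N × 5.585 = 267, giving N = 47.81 N.
ΣFx = 0 ⇒ f = N_wall = 47.81 N. ΣFy = 0 ⇒ N_floor = 110 N.
μ_min = f / N_floor = 47.81 / 110 = 0.435.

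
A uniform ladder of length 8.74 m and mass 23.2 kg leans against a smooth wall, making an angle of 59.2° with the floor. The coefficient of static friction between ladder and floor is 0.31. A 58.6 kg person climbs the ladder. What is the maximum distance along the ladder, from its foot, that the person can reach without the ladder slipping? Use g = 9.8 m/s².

d ≈ 4.61 m

Taking torques about the foot of the ladder:
Ladder weight 23.2×9.8 = 227.4 N acts at 4.37 m along the ladder; its horizontal arm is 4.37·cos59.2° = 2.238 m → τ = 508.9 N·m clockwise.
Person weight 58.6×9.8 = 574.3 N at distance d → arm d·cos59.2° → τ = 574.3·d·0.512 clockwise.
Wall normal N at the top has arm L sinθ = 7.507 m counterclockwise, so Στ = 0 gives N·7.507 = 508.9 + 294·d.
ΣFy = 0 ⇒ N_floor = 801.7 N, so the maximum friction is μ_s·N_floor = 0.31×801.7 = 248.5 N. ΣFx = 0 ⇒ N_wall = f, so at the slipping point N = 248.5 N.
Substituting: 248.5×7.507 = 508.9 + 294·d ⇒ d = (1865 − 508.9) / 294 = 4.61 m.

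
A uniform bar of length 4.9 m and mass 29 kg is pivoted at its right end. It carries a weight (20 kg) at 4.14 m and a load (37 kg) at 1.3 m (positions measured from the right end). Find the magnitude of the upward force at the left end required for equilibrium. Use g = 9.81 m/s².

F ≈ 404 N

Taking torques about the right end:
Beam weight: 29 × 9.81 = 284.5 N down at 2.45 m → arm 2.45 m, τ = 284.5 × 2.45 = 697 N·m counterclockwise.
Weight: 20 × 9.81 = 196.2 N down at 4.14 m → arm 4.14 m, τ = 196.2 × 4.14 = 812.3 N·m counterclockwise.
Load: 37 × 9.81 = 363 N down at 1.3 m → arm 1.3 m, τ = 363 × 1.3 = 471.9 N·m counterclockwise.
Net moment of the loads = 1981 N·m counterclockwise.
The upward force F acts at the left end, arm 4.9 m, giving F × 4.9 clockwise.
For rotational equilibrium, F × 4.9 = 1981, so F = 1981 / 4.9 = 404 N.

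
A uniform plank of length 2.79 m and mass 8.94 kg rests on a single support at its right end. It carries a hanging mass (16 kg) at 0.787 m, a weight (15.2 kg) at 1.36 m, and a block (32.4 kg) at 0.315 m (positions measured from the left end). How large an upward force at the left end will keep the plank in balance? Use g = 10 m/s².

F ≈ 525 N

Sum moments about the right end (the unknown pivot reaction has zero arm there).
Beam weight: 8.94 × 10 = 89.4 N down at 1.395 m → arm 1.395 m, τ = 89.4 × 1.395 = 124.7 N·m counterclockwise.
Hanging mass: 16 × 10 = 160 N down at 0.787 m → arm 2.003 m, τ = 160 × 2.003 = 320.5 N·m counterclockwise.
Weight: 15.2 × 10 = 152 N down at 1.36 m → arm 1.43 m, τ = 152 × 1.43 = 217.4 N·m counterclockwise.
Block: 32.4 × 10 = 324 N down at 0.315 m → arm 2.475 m, τ = 324 × 2.475 = 801.9 N·m counterclockwise.
Net moment of the loads = 1464 N·m counterclockwise.
The upward force F acts at the left end, arm 2.79 m, giving F × 2.79 clockwise.
Στ = 0 ⇒ F × 2.79 = 1464 ⇒ F = 1464 / 2.79 = 525 N.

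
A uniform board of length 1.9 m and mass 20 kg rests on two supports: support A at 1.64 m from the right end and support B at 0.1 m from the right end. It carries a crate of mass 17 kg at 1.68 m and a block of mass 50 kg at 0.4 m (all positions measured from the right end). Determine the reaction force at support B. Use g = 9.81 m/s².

R_B ≈ 479 N

Take moments about support A.
Beam weight: 20 × 9.81 = 196.2 N down at 0.95 m → arm 0.69 m, τ = 196.2 × 0.69 = 135.4 N·m clockwise.
Crate: 17 × 9.81 = 166.8 N down at 1.68 m → arm 0.04 m, τ = 166.8 × 0.04 = 6.672 N·m counterclockwise.
Block: 50 × 9.81 = 490.5 N down at 0.4 m → arm 1.24 m, τ = 490.5 × 1.24 = 608.2 N·m clockwise.
Net load moment about support A = 736.9 N·m clockwise.
Reaction R at support B is upward at 0.1 m, arm 1.54 m → moment R × 1.54 counterclockwise.
Στ = 0 ⇒ R × 1.54 = 736.9 ⇒ R = 479 N.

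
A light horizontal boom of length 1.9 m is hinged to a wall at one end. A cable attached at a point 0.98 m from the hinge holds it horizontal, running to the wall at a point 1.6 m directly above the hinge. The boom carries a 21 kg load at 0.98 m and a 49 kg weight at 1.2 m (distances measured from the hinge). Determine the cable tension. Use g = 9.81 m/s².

Choose the hinge as the axis so the unknown hinge reaction has zero arm there.
Load: 21 × 9.81 = 206 N down at 0.98 m → arm 0.98 m, τ = 206 × 0.98 = 201.9 N·m clockwise.
Weight: 49 × 9.81 = 480.7 N down at 1.2 m → arm 1.2 m, τ = 480.7 × 1.2 = 576.8 N·m clockwise.
Total clockwise load moment = 778.7 N·m.
The cable tension T acts at 0.98 m; only its component perpendicular to the boom, T sinθ, produces torque. sinθ = h/√(h²+d²) = 1.6/√(1.6²+0.98²) = 0.8528.
Setting net torque to zero: T × 0.98 × 0.8528 = 778.7 → T = 778.7 / 0.8357 = 932 N.

T ≈ 932 N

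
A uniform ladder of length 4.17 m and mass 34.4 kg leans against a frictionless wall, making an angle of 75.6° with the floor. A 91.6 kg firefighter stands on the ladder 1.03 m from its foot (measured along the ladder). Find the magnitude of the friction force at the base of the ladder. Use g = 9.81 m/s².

Take moments about the foot of the ladder.
Ladder weight 34.4×9.81 = 337.5 N acts at 2.085 m along the ladder; its horizontal arm is 2.085·cos75.6° = 0.5185 m → τ = 175 N·m clockwise.
Firefighter: 91.6×9.81 = 898.6 N at 1.03 m → arm 0.2562 m → τ = 230.2 N·m clockwise.
Wall normal N acts horizontally at the top; its moment arm is the height L sinθ = 4.17·sin75.6° = 4.039 m, counterclockwise.
Balancing moments: N × 4.039 = 405.2, giving N = 100 N.
ΣFx = 0: friction at the foot balances the wall's push, so f = N_wall = 100 N.

f ≈ 100 N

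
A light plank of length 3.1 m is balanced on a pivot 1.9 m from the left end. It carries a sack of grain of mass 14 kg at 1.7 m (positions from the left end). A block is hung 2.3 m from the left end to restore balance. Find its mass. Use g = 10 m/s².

m ≈ 7 kg

Taking torques about the pivot (at 1.9 m from the left end):
Sack of grain: 14 × 10 = 140 N down at 1.7 m → arm 0.2 m, τ = 140 × 0.2 = 28 N·m counterclockwise.
Net moment of known loads = 28 N·m counterclockwise.
An unknown mass m at 2.3 m has arm 0.4 m; its moment is m·g·0.4 clockwise.
Στ = 0 ⇒ m × 10 × 0.4 = 28 ⇒ m = 28 / (10 × 0.4) = 7 kg.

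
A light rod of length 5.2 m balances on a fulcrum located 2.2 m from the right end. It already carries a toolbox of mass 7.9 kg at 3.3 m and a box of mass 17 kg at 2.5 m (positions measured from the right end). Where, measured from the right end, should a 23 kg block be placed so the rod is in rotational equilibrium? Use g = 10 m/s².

x ≈ 1.6 m from the right end

About the fulcrum (at 2.2 m from the right end):
Toolbox: 7.9 × 10 = 79 N down at 3.3 m → arm 1.1 m, τ = 79 × 1.1 = 86.9 N·m counterclockwise.
Box: 17 × 10 = 170 N down at 2.5 m → arm 0.3 m, τ = 170 × 0.3 = 51 N·m counterclockwise.
Net moment of existing loads = 137.9 N·m counterclockwise.
The block weighs 23 × 10 = 230 N and must supply an equal clockwise moment, so its lever arm about the fulcrum is 137.9 / 230 = 0.6 m.
That puts it at 2.2 − 0.6 = 1.6 m from the right end.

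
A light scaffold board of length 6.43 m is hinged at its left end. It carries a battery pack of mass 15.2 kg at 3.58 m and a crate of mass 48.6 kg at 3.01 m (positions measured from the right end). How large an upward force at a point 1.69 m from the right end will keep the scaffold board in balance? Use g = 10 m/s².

Choose the left end as the axis so the unknown pivot reaction has zero arm there.
Battery pack: 15.2 × 10 = 152 N down at 3.58 m → arm 2.85 m, τ = 152 × 2.85 = 433.2 N·m clockwise.
Crate: 48.6 × 10 = 486 N down at 3.01 m → arm 3.42 m, τ = 486 × 3.42 = 1662 N·m clockwise.
Net moment of the loads = 2095 N·m clockwise.
The upward force F acts at a point 1.69 m from the right end, arm 4.74 m, giving F × 4.74 counterclockwise.
Setting net torque to zero: F × 4.74 = 2095 → F = 2095 / 4.74 = 442 N.

F ≈ 442 N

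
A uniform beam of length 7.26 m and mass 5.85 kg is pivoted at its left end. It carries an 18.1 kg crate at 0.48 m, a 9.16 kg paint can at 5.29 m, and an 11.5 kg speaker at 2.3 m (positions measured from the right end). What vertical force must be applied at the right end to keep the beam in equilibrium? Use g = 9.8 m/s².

About the left end:
Beam weight: 5.85 × 9.8 = 57.33 N down at 3.63 m → arm 3.63 m, τ = 57.33 × 3.63 = 208.1 N·m clockwise.
Crate: 18.1 × 9.8 = 177.4 N down at 0.48 m → arm 6.78 m, τ = 177.4 × 6.78 = 1203 N·m clockwise.
Paint can: 9.16 × 9.8 = 89.77 N down at 5.29 m → arm 1.97 m, τ = 89.77 × 1.97 = 176.8 N·m clockwise.
Speaker: 11.5 × 9.8 = 112.7 N down at 2.3 m → arm 4.96 m, τ = 112.7 × 4.96 = 559 N·m clockwise.
Net moment of the loads = 2147 N·m clockwise.
The upward force F acts at the right end, arm 7.26 m, giving F × 7.26 counterclockwise.
Στ = 0 ⇒ F × 7.26 = 2147 ⇒ F = 2147 / 7.26 = 296 N.

F ≈ 296 N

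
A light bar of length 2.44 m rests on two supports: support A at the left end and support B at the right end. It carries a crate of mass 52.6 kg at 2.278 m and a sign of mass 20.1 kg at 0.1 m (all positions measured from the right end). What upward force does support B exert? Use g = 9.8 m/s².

R_B ≈ 223 N

Take moments about support A.
Crate: 52.6 × 9.8 = 515.5 N down at 2.278 m → arm 0.162 m, τ = 515.5 × 0.162 = 83.51 N·m clockwise.
Sign: 20.1 × 9.8 = 197 N down at 0.1 m → arm 2.34 m, τ = 197 × 2.34 = 461 N·m clockwise.
Net load moment about support A = 544.5 N·m clockwise.
Reaction R at support B is upward at 0 m, arm 2.44 m → moment R × 2.44 counterclockwise.
For rotational equilibrium, R × 2.44 = 544.5, so R = 223 N.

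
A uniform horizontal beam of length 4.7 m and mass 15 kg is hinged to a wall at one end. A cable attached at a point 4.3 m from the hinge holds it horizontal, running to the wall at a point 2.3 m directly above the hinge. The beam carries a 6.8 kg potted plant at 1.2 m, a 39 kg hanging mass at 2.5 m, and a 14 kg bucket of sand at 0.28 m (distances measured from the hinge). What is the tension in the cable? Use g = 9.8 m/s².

T ≈ 700 N

Sum moments about the hinge (the unknown hinge reaction has zero arm there).
Beam weight: 15 × 9.8 = 147 N down at 2.35 m → arm 2.35 m, τ = 147 × 2.35 = 345.4 N·m clockwise.
Potted plant: 6.8 × 9.8 = 66.64 N down at 1.2 m → arm 1.2 m, τ = 66.64 × 1.2 = 79.97 N·m clockwise.
Hanging mass: 39 × 9.8 = 382.2 N down at 2.5 m → arm 2.5 m, τ = 382.2 × 2.5 = 955.5 N·m clockwise.
Bucket of sand: 14 × 9.8 = 137.2 N down at 0.28 m → arm 0.28 m, τ = 137.2 × 0.28 = 38.42 N·m clockwise.
Total clockwise load moment = 1419 N·m.
The cable tension T acts at 4.3 m; only its component perpendicular to the beam, T sinθ, produces torque. sinθ = h/√(h²+d²) = 2.3/√(2.3²+4.3²) = 0.4717.
Setting net torque to zero: T × 4.3 × 0.4717 = 1419 → T = 1419 / 2.028 = 700 N.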